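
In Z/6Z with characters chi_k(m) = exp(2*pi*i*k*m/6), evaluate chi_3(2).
chi_3(2) = zeta_6^6 = 1

Working: chi_3(2) = zeta_6^(3*2) = zeta_6^6. Since zeta_6^6 = 1, this equals zeta_6^0 = exp(2*pi*i*0/6) = 1.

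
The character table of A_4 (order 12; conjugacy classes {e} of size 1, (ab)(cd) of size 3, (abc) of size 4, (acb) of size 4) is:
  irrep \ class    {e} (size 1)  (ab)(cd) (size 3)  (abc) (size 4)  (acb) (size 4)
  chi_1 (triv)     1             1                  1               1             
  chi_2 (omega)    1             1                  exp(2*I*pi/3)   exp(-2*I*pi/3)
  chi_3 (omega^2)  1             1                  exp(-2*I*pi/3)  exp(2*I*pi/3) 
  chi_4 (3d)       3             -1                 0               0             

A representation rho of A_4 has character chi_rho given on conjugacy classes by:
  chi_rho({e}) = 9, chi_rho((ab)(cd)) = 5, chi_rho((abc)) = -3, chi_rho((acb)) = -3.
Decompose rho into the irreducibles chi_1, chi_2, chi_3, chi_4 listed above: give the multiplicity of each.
Multiplicities: chi_1: 0, chi_2: 3, chi_3: 3, chi_4: 1.

Proof sketch: Use <chi_rho, chi> = (1/|G|) sum_C |C| * chi_rho(C) * conj(chi(C)) with |G| = 12 for each irreducible chi in the table:
  <chi_rho, chi_1> = (1/12)[1*(9)*conj(1) + 3*(5)*conj(1) + 4*(-3)*conj(1) + 4*(-3)*conj(1)]
      = (1/12)[(9) + (15) + (-12) + (-12)] = 0/12 = 0
  <chi_rho, chi_2> = (1/12)[1*(9)*conj(1) + 3*(5)*conj(1) + 4*(-3)*conj(exp(2*I*pi/3)) + 4*(-3)*conj(exp(-2*I*pi/3))]
      = (1/12)[(9) + (15) + (12 + 12*exp(2*I*pi/3)) + (12 + 12*exp(-2*I*pi/3))] = 36/12 = 3
  <chi_rho, chi_3> = (1/12)[1*(9)*conj(1) + 3*(5)*conj(1) + 4*(-3)*conj(exp(-2*I*pi/3)) + 4*(-3)*conj(exp(2*I*pi/3))]
      = (1/12)[(9) + (15) + (12 + 12*exp(-2*I*pi/3)) + (12 + 12*exp(2*I*pi/3))] = 36/12 = 3
  <chi_rho, chi_4> = (1/12)[1*(9)*conj(3) + 3*(5)*conj(-1) + 4*(-3)*conj(0) + 4*(-3)*conj(0)]
      = (1/12)[(27) + (-15) + (0) + (0)] = 12/12 = 1
(Exp terms are combined using exp(i*s)*conj(exp(i*t)) = exp(i*(s-t)), and sums of them are collapsed using the identity that for every m > 1 the m distinct m-th roots of unity sum to 0, e.g. 1 + exp(2*I*pi/3) + exp(-2*I*pi/3) = 0.)
Dimension check: dim(rho) = sum (mult * dim) = 0*1 + 3*1 + 3*1 + 1*3 = 9 = chi_rho(e) = 9.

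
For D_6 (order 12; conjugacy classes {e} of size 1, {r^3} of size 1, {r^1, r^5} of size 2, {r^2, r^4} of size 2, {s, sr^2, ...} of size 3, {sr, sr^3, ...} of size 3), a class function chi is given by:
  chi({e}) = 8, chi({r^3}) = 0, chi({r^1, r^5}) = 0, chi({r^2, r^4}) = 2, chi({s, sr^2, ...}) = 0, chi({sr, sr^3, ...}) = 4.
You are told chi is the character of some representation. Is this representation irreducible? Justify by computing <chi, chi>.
Not irreducible (reducible): <chi, chi> = 10 > 1.

Derivation: <chi, chi> = (1/|G|) sum_C |C| * |chi(C)|^2 = (1/12)[1*|8|^2 + 1*|0|^2 + 2*|0|^2 + 2*|2|^2 + 3*|0|^2 + 3*|4|^2]
  = (1/12)[(64) + (0) + (0) + (8) + (0) + (48)] = 120/12 = 10.
A character is irreducible iff <chi, chi> = 1, so this representation is reducible.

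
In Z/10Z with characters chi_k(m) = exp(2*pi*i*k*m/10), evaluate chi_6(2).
chi_6(2) = zeta_10^12 = exp(2*I*pi/5)

Reasoning: chi_6(2) = zeta_10^(6*2) = zeta_10^12. Since zeta_10^10 = 1, this equals zeta_10^2 = exp(2*pi*i*2/10) = exp(2*I*pi/5).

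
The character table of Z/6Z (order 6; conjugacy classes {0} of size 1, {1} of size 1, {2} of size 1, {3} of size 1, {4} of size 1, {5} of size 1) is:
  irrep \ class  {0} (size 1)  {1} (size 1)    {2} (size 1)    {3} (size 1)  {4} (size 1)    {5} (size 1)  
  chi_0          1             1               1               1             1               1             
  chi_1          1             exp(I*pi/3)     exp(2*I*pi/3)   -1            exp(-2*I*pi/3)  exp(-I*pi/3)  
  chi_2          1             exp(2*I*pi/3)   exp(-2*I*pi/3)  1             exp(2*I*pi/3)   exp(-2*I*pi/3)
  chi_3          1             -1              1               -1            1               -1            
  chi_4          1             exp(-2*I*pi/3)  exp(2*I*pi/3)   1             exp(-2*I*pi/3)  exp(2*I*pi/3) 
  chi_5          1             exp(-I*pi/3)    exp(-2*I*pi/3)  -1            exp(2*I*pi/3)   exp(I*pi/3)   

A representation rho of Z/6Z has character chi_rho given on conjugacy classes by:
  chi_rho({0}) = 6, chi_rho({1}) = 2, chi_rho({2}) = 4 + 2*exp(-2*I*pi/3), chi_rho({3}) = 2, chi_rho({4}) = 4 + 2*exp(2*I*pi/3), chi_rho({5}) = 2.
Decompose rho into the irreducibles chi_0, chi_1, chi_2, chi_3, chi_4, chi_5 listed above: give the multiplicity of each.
Multiplicities: chi_0: 3, chi_1: 0, chi_2: 1, chi_3: 1, chi_4: 0, chi_5: 1.

Derivation: Use <chi_rho, chi> = (1/|G|) sum_C |C| * chi_rho(C) * conj(chi(C)) with |G| = 6 for each irreducible chi in the table:
  <chi_rho, chi_0> = (1/6)[1*(6)*conj(1) + 1*(2)*conj(1) + 1*(4 + 2*exp(-2*I*pi/3))*conj(1) + 1*(2)*conj(1) + 1*(4 + 2*exp(2*I*pi/3))*conj(1) + 1*(2)*conj(1)]
      = (1/6)[(6) + (2) + (4 + 2*exp(-2*I*pi/3)) + (2) + (4 + 2*exp(2*I*pi/3)) + (2)] = 18/6 = 3
  <chi_rho, chi_1> = (1/6)[1*(6)*conj(1) + 1*(2)*conj(exp(I*pi/3)) + 1*(4 + 2*exp(-2*I*pi/3))*conj(exp(2*I*pi/3)) + 1*(2)*conj(-1) + 1*(4 + 2*exp(2*I*pi/3))*conj(exp(-2*I*pi/3)) + 1*(2)*conj(exp(-I*pi/3))]
      = (1/6)[(6) + (2*exp(-I*pi/3) + exp(-2*I*pi/3) + exp(I*pi/3)) + (4*exp(-2*I*pi/3) + 2*exp(2*I*pi/3)) + (-2) + (2*exp(-2*I*pi/3) + 4*exp(2*I*pi/3)) + (exp(-I*pi/3) + exp(2*I*pi/3) + 2*exp(I*pi/3))] = 0/6 = 0
  <chi_rho, chi_2> = (1/6)[1*(6)*conj(1) + 1*(2)*conj(exp(2*I*pi/3)) + 1*(4 + 2*exp(-2*I*pi/3))*conj(exp(-2*I*pi/3)) + 1*(2)*conj(1) + 1*(4 + 2*exp(2*I*pi/3))*conj(exp(2*I*pi/3)) + 1*(2)*conj(exp(-2*I*pi/3))]
      = (1/6)[(6) + (2*exp(-2*I*pi/3)) + (2 + 4*exp(2*I*pi/3)) + (2) + (2 + 4*exp(-2*I*pi/3)) + (2*exp(2*I*pi/3))] = 6/6 = 1
  <chi_rho, chi_3> = (1/6)[1*(6)*conj(1) + 1*(2)*conj(-1) + 1*(4 + 2*exp(-2*I*pi/3))*conj(1) + 1*(2)*conj(-1) + 1*(4 + 2*exp(2*I*pi/3))*conj(1) + 1*(2)*conj(-1)]
      = (1/6)[(6) + (-2) + (4 + 2*exp(-2*I*pi/3)) + (-2) + (4 + 2*exp(2*I*pi/3)) + (-2)] = 6/6 = 1
  <chi_rho, chi_4> = (1/6)[1*(6)*conj(1) + 1*(2)*conj(exp(-2*I*pi/3)) + 1*(4 + 2*exp(-2*I*pi/3))*conj(exp(2*I*pi/3)) + 1*(2)*conj(1) + 1*(4 + 2*exp(2*I*pi/3))*conj(exp(-2*I*pi/3)) + 1*(2)*conj(exp(2*I*pi/3))]
      = (1/6)[(6) + (exp(-2*I*pi/3) + exp(I*pi/3) + 2*exp(2*I*pi/3)) + (4*exp(-2*I*pi/3) + 2*exp(2*I*pi/3)) + (2) + (2*exp(-2*I*pi/3) + 4*exp(2*I*pi/3)) + (2*exp(-2*I*pi/3) + exp(-I*pi/3) + exp(2*I*pi/3))] = 0/6 = 0
  <chi_rho, chi_5> = (1/6)[1*(6)*conj(1) + 1*(2)*conj(exp(-I*pi/3)) + 1*(4 + 2*exp(-2*I*pi/3))*conj(exp(-2*I*pi/3)) + 1*(2)*conj(-1) + 1*(4 + 2*exp(2*I*pi/3))*conj(exp(2*I*pi/3)) + 1*(2)*conj(exp(I*pi/3))]
      = (1/6)[(6) + (2*exp(I*pi/3)) + (2 + 4*exp(2*I*pi/3)) + (-2) + (2 + 4*exp(-2*I*pi/3)) + (2*exp(-I*pi/3))] = 6/6 = 1
(Exp terms are combined using exp(i*s)*conj(exp(i*t)) = exp(i*(s-t)), and sums of them are collapsed using the identity that for every m > 1 the m distinct m-th roots of unity sum to 0, e.g. 1 + exp(2*I*pi/3) + exp(-2*I*pi/3) = 0.)
Dimension check: dim(rho) = sum (mult * dim) = 3*1 + 0*1 + 1*1 + 1*1 + 0*1 + 1*1 = 6 = chi_rho(e) = 6.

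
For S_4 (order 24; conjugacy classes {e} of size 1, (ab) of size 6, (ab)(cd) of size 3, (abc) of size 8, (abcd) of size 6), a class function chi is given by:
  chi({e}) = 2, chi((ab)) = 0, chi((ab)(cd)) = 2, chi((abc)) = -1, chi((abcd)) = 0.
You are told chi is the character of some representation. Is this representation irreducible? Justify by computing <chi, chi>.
Irreducible: <chi, chi> = 1.

<chi, chi> = (1/|G|) sum_C |C| * |chi(C)|^2 = (1/24)[1*|2|^2 + 6*|0|^2 + 3*|2|^2 + 8*|-1|^2 + 6*|0|^2]
  = (1/24)[(4) + (0) + (12) + (8) + (0)] = 24/24 = 1.
A character is irreducible iff <chi, chi> = 1, so this representation is irreducible.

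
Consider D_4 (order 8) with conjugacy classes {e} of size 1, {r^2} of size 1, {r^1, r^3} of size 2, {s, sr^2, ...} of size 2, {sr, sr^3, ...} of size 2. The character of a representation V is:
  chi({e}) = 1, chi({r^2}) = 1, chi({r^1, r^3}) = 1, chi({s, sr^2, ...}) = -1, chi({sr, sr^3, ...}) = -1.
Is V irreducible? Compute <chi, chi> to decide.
Irreducible: <chi, chi> = 1.

Argument: <chi, chi> = (1/|G|) sum_C |C| * |chi(C)|^2 = (1/8)[1*|1|^2 + 1*|1|^2 + 2*|1|^2 + 2*|-1|^2 + 2*|-1|^2]
  = (1/8)[(1) + (1) + (2) + (2) + (2)] = 8/8 = 1.
A character is irreducible iff <chi, chi> = 1, so this representation is irreducible.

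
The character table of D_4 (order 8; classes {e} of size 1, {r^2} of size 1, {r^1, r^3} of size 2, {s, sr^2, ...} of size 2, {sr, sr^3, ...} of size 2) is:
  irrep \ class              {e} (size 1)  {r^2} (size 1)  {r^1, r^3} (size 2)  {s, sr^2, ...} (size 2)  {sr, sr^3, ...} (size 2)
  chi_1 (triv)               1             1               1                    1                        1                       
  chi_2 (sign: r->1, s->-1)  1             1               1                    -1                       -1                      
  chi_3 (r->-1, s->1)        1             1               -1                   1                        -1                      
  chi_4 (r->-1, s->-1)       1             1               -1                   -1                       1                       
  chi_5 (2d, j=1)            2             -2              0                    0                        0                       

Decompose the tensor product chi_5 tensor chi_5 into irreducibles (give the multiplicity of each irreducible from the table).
chi_5 tensor chi_5 = chi_1 + chi_2 + chi_3 + chi_4 (all other irreducibles have multiplicity 0).

Why: The character of a tensor product is the pointwise product (chi_5 * chi_5)(C) = chi_5(C) * chi_5(C):
  {e}: (2)*(2), {r^2}: (-2)*(-2), {r^1, r^3}: (0)*(0), {s, sr^2, ...}: (0)*(0), {sr, sr^3, ...}: (0)*(0)
so (chi_5 * chi_5) takes values
  {e} -> 4, {r^2} -> 4, {r^1, r^3} -> 0, {s, sr^2, ...} -> 0, {sr, sr^3, ...} -> 0.
Now take the inner product of this character with each irreducible chi from the table, <chi_5*chi_5, chi> = (1/8) sum_C |C| (chi_5*chi_5)(C) conj(chi(C)):
  <chi_5*chi_5, chi_1> = (1/8)[1*(4)*conj(1) + 1*(4)*conj(1) + 2*(0)*conj(1) + 2*(0)*conj(1) + 2*(0)*conj(1)]
      = (1/8)[(4) + (4) + (0) + (0) + (0)] = 8/8 = 1
  <chi_5*chi_5, chi_2> = (1/8)[1*(4)*conj(1) + 1*(4)*conj(1) + 2*(0)*conj(1) + 2*(0)*conj(-1) + 2*(0)*conj(-1)]
      = (1/8)[(4) + (4) + (0) + (0) + (0)] = 8/8 = 1
  <chi_5*chi_5, chi_3> = (1/8)[1*(4)*conj(1) + 1*(4)*conj(1) + 2*(0)*conj(-1) + 2*(0)*conj(1) + 2*(0)*conj(-1)]
      = (1/8)[(4) + (4) + (0) + (0) + (0)] = 8/8 = 1
  <chi_5*chi_5, chi_4> = (1/8)[1*(4)*conj(1) + 1*(4)*conj(1) + 2*(0)*conj(-1) + 2*(0)*conj(-1) + 2*(0)*conj(1)]
      = (1/8)[(4) + (4) + (0) + (0) + (0)] = 8/8 = 1
  <chi_5*chi_5, chi_5> = (1/8)[1*(4)*conj(2) + 1*(4)*conj(-2) + 2*(0)*conj(0) + 2*(0)*conj(0) + 2*(0)*conj(0)]
      = (1/8)[(8) + (-8) + (0) + (0) + (0)] = 0/8 = 0
Hence the multiplicities are chi_1: 1, chi_2: 1, chi_3: 1, chi_4: 1. Dimension check: dim(chi_5)*dim(chi_5) = 2*2 = 4 and sum (mult * dim) = 1*1 + 1*1 + 1*1 + 1*1 = 4.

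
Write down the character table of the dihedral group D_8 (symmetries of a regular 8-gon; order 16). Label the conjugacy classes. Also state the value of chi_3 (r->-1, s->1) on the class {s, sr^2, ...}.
Conjugacy classes: {e} of size 1, {r^4} of size 1, {r^1, r^7} of size 2, {r^2, r^6} of size 2, {r^3, r^5} of size 2, {s, sr^2, ...} of size 4, {sr, sr^3, ...} of size 4.
Character table:
  irrep \ class              {e} (size 1)  {r^4} (size 1)  {r^1, r^7} (size 2)  {r^2, r^6} (size 2)  {r^3, r^5} (size 2)  {s, sr^2, ...} (size 4)  {sr, sr^3, ...} (size 4)
  chi_1 (triv)               1             1               1                    1                    1                    1                        1                       
  chi_2 (sign: r->1, s->-1)  1             1               1                    1                    1                    -1                       -1                      
  chi_3 (r->-1, s->1)        1             1               -1                   1                    -1                   1                        -1                      
  chi_4 (r->-1, s->-1)       1             1               -1                   1                    -1                   -1                       1                       
  chi_5 (2d, j=1)            2             -2              sqrt(2)              0                    -sqrt(2)             0                        0                       
  chi_6 (2d, j=2)            2             2               0                    -2                   0                    0                        0                       
  chi_7 (2d, j=3)            2             -2              -sqrt(2)             0                    sqrt(2)              0                        0                       

Spot check: chi_3 (r->-1, s->1) on {s, sr^2, ...} = 1.

Reasoning: D_8 has order 2*8 = 16 with 7 conjugacy classes, hence 7 irreducibles. Sum of squared dims 1 + 1 + 1 + 1 + 4 + 4 + 4 = 16 = |G|. Linear characters come from the abelianisation; the 2-dimensional irreps have character r^k -> 2*cos(2*pi*j*k/8), reflections -> 0.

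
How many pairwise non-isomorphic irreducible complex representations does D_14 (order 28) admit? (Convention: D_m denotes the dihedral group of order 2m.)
10

Derivation: The number of irreducible complex representations of a finite group equals its number of conjugacy classes. D_14 has 10 conjugacy classes (n/2 + 3 for n even), so D_14 (order 28) has exactly 10 irreducible complex representations.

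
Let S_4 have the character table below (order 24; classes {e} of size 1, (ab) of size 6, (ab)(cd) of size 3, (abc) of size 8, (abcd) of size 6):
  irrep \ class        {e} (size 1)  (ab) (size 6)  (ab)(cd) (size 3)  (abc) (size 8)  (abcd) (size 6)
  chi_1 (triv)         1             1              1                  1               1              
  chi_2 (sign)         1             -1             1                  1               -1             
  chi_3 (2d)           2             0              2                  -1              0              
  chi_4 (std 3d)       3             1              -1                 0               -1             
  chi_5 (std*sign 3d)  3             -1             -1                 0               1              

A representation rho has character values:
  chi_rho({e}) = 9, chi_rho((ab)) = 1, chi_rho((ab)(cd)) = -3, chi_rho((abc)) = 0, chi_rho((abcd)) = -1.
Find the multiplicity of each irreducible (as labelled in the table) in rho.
Multiplicities: chi_1: 0, chi_2: 0, chi_3: 0, chi_4: 2, chi_5: 1.

Reasoning: Use <chi_rho, chi> = (1/|G|) sum_C |C| * chi_rho(C) * conj(chi(C)) with |G| = 24 for each irreducible chi in the table:
  <chi_rho, chi_1> = (1/24)[1*(9)*conj(1) + 6*(1)*conj(1) + 3*(-3)*conj(1) + 8*(0)*conj(1) + 6*(-1)*conj(1)]
      = (1/24)[(9) + (6) + (-9) + (0) + (-6)] = 0/24 = 0
  <chi_rho, chi_2> = (1/24)[1*(9)*conj(1) + 6*(1)*conj(-1) + 3*(-3)*conj(1) + 8*(0)*conj(1) + 6*(-1)*conj(-1)]
      = (1/24)[(9) + (-6) + (-9) + (0) + (6)] = 0/24 = 0
  <chi_rho, chi_3> = (1/24)[1*(9)*conj(2) + 6*(1)*conj(0) + 3*(-3)*conj(2) + 8*(0)*conj(-1) + 6*(-1)*conj(0)]
      = (1/24)[(18) + (0) + (-18) + (0) + (0)] = 0/24 = 0
  <chi_rho, chi_4> = (1/24)[1*(9)*conj(3) + 6*(1)*conj(1) + 3*(-3)*conj(-1) + 8*(0)*conj(0) + 6*(-1)*conj(-1)]
      = (1/24)[(27) + (6) + (9) + (0) + (6)] = 48/24 = 2
  <chi_rho, chi_5> = (1/24)[1*(9)*conj(3) + 6*(1)*conj(-1) + 3*(-3)*conj(-1) + 8*(0)*conj(0) + 6*(-1)*conj(1)]
      = (1/24)[(27) + (-6) + (9) + (0) + (-6)] = 24/24 = 1
Dimension check: dim(rho) = sum (mult * dim) = 0*1 + 0*1 + 0*2 + 2*3 + 1*3 = 9 = chi_rho(e) = 9.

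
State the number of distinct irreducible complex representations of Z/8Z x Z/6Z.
48

Details: The number of irreducible complex representations of a finite group equals its number of conjugacy classes. Z/8Z x Z/6Z is abelian of order 48, so every element is its own conjugacy class: 48 classes, so Z/8Z x Z/6Z (order 48) has exactly 48 irreducible complex representations.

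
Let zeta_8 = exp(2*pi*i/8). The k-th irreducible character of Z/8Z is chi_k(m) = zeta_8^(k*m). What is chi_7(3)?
chi_7(3) = zeta_8^21 = exp(-3*I*pi/4)

Solution. chi_7(3) = zeta_8^(7*3) = zeta_8^21. Since zeta_8^8 = 1, this equals zeta_8^5 = exp(2*pi*i*5/8) = exp(-3*I*pi/4).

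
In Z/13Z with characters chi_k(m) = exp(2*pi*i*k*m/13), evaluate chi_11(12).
chi_11(12) = zeta_13^132 = exp(4*I*pi/13)

Why: chi_11(12) = zeta_13^(11*12) = zeta_13^132. Since zeta_13^13 = 1, this equals zeta_13^2 = exp(2*pi*i*2/13) = exp(4*I*pi/13).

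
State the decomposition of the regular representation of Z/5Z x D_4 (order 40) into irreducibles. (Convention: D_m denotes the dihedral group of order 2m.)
Each irreducible V_i of dimension d_i appears with multiplicity d_i, i.e. rho_reg = (direct sum over all irreducibles V_i) d_i V_i. The irreducible dimensions for Z/5Z x D_4 are 1, 1, 1, 1, 1, 1, 1, 1, 1, 1, 1, 1, 1, 1, 1, 1, 1, 1, 1, 1, 2, 2, 2, 2, 2: 20 irreducibles of dimension 1, each with multiplicity 1; 5 irreducibles of dimension 2, each with multiplicity 2. Total dimension 20*1*1 + 5*2*2 = 40 = |G|.

Explanation: General theorem: in the regular representation of a finite group G, each irreducible appears with multiplicity equal to its dimension. Check: dim(rho_reg) = sum d_i^2 = 1 + 1 + 1 + 1 + 1 + 1 + 1 + 1 + 1 + 1 + 1 + 1 + 1 + 1 + 1 + 1 + 1 + 1 + 1 + 1 + 4 + 4 + 4 + 4 + 4 = 40 = |G|.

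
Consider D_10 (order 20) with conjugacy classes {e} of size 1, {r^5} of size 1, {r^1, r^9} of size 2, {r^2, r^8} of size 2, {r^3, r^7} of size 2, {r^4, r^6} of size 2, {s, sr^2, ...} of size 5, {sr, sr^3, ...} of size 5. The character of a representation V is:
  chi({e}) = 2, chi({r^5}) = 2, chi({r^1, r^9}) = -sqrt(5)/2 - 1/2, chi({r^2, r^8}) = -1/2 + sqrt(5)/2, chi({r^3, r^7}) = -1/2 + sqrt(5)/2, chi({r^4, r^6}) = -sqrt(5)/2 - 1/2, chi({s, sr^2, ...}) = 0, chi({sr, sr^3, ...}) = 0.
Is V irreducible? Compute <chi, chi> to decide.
Irreducible: <chi, chi> = 1.

Reasoning: <chi, chi> = (1/|G|) sum_C |C| * |chi(C)|^2 = (1/20)[1*|2|^2 + 1*|2|^2 + 2*|-sqrt(5)/2 - 1/2|^2 + 2*|-1/2 + sqrt(5)/2|^2 + 2*|-1/2 + sqrt(5)/2|^2 + 2*|-sqrt(5)/2 - 1/2|^2 + 5*|0|^2 + 5*|0|^2]
  = (1/20)[(4) + (4) + (sqrt(5) + 3) + (3 - sqrt(5)) + (3 - sqrt(5)) + (sqrt(5) + 3) + (0) + (0)] = 20/20 = 1.
A character is irreducible iff <chi, chi> = 1, so this representation is irreducible.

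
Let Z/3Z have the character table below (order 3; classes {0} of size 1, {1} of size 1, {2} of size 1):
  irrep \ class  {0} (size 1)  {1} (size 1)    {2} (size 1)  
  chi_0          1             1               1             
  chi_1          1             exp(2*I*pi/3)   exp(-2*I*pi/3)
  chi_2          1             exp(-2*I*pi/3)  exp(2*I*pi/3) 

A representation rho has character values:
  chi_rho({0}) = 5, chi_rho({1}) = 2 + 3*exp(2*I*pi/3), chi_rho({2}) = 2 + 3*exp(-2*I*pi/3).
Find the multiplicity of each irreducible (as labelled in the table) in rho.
Multiplicities: chi_0: 2, chi_1: 3, chi_2: 0.

Solution. Use <chi_rho, chi> = (1/|G|) sum_C |C| * chi_rho(C) * conj(chi(C)) with |G| = 3 for each irreducible chi in the table:
  <chi_rho, chi_0> = (1/3)[1*(5)*conj(1) + 1*(2 + 3*exp(2*I*pi/3))*conj(1) + 1*(2 + 3*exp(-2*I*pi/3))*conj(1)]
      = (1/3)[(5) + (2 + 3*exp(2*I*pi/3)) + (2 + 3*exp(-2*I*pi/3))] = 6/3 = 2
  <chi_rho, chi_1> = (1/3)[1*(5)*conj(1) + 1*(2 + 3*exp(2*I*pi/3))*conj(exp(2*I*pi/3)) + 1*(2 + 3*exp(-2*I*pi/3))*conj(exp(-2*I*pi/3))]
      = (1/3)[(5) + (3 + 2*exp(-2*I*pi/3)) + (3 + 2*exp(2*I*pi/3))] = 9/3 = 3
  <chi_rho, chi_2> = (1/3)[1*(5)*conj(1) + 1*(2 + 3*exp(2*I*pi/3))*conj(exp(-2*I*pi/3)) + 1*(2 + 3*exp(-2*I*pi/3))*conj(exp(2*I*pi/3))]
      = (1/3)[(5) + (3*exp(-2*I*pi/3) + 2*exp(2*I*pi/3)) + (2*exp(-2*I*pi/3) + 3*exp(2*I*pi/3))] = 0/3 = 0
(Exp terms are combined using exp(i*s)*conj(exp(i*t)) = exp(i*(s-t)), and sums of them are collapsed using the identity that for every m > 1 the m distinct m-th roots of unity sum to 0, e.g. 1 + exp(2*I*pi/3) + exp(-2*I*pi/3) = 0.)
Dimension check: dim(rho) = sum (mult * dim) = 2*1 + 3*1 + 0*1 = 5 = chi_rho(e) = 5.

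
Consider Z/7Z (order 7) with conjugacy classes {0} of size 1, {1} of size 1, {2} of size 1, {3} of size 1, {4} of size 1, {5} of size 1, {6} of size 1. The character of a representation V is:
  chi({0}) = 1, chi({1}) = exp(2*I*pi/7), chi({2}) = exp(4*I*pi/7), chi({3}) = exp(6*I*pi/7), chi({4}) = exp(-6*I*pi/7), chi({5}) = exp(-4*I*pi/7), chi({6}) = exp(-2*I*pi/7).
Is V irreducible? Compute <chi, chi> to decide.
Irreducible: <chi, chi> = 1.

Explanation: <chi, chi> = (1/|G|) sum_C |C| * |chi(C)|^2 = (1/7)[1*|1|^2 + 1*|exp(2*I*pi/7)|^2 + 1*|exp(4*I*pi/7)|^2 + 1*|exp(6*I*pi/7)|^2 + 1*|exp(-6*I*pi/7)|^2 + 1*|exp(-4*I*pi/7)|^2 + 1*|exp(-2*I*pi/7)|^2]
  = (1/7)[(1) + (1) + (1) + (1) + (1) + (1) + (1)] = 7/7 = 1.
(Exp terms are combined using exp(i*s)*conj(exp(i*t)) = exp(i*(s-t)), and sums of them are collapsed using the identity that for every m > 1 the m distinct m-th roots of unity sum to 0, e.g. 1 + exp(2*I*pi/3) + exp(-2*I*pi/3) = 0.)
A character is irreducible iff <chi, chi> = 1, so this representation is irreducible.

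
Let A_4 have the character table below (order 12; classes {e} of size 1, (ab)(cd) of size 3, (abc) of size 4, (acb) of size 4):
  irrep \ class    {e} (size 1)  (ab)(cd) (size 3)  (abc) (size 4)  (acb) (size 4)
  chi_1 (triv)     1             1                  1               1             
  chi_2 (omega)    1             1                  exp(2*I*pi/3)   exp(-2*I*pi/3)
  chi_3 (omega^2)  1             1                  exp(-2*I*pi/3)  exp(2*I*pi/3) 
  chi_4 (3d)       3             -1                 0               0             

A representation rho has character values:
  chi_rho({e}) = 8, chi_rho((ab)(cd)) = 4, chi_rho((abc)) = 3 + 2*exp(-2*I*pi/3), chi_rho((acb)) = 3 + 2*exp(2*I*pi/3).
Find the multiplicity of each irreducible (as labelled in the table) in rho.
Multiplicities: chi_1: 3, chi_2: 0, chi_3: 2, chi_4: 1.

Use <chi_rho, chi> = (1/|G|) sum_C |C| * chi_rho(C) * conj(chi(C)) with |G| = 12 for each irreducible chi in the table:
  <chi_rho, chi_1> = (1/12)[1*(8)*conj(1) + 3*(4)*conj(1) + 4*(3 + 2*exp(-2*I*pi/3))*conj(1) + 4*(3 + 2*exp(2*I*pi/3))*conj(1)]
      = (1/12)[(8) + (12) + (12 + 8*exp(-2*I*pi/3)) + (12 + 8*exp(2*I*pi/3))] = 36/12 = 3
  <chi_rho, chi_2> = (1/12)[1*(8)*conj(1) + 3*(4)*conj(1) + 4*(3 + 2*exp(-2*I*pi/3))*conj(exp(2*I*pi/3)) + 4*(3 + 2*exp(2*I*pi/3))*conj(exp(-2*I*pi/3))]
      = (1/12)[(8) + (12) + (12*exp(-2*I*pi/3) + 8*exp(2*I*pi/3)) + (8*exp(-2*I*pi/3) + 12*exp(2*I*pi/3))] = 0/12 = 0
  <chi_rho, chi_3> = (1/12)[1*(8)*conj(1) + 3*(4)*conj(1) + 4*(3 + 2*exp(-2*I*pi/3))*conj(exp(-2*I*pi/3)) + 4*(3 + 2*exp(2*I*pi/3))*conj(exp(2*I*pi/3))]
      = (1/12)[(8) + (12) + (8 + 12*exp(2*I*pi/3)) + (8 + 12*exp(-2*I*pi/3))] = 24/12 = 2
  <chi_rho, chi_4> = (1/12)[1*(8)*conj(3) + 3*(4)*conj(-1) + 4*(3 + 2*exp(-2*I*pi/3))*conj(0) + 4*(3 + 2*exp(2*I*pi/3))*conj(0)]
      = (1/12)[(24) + (-12) + (0) + (0)] = 12/12 = 1
(Exp terms are combined using exp(i*s)*conj(exp(i*t)) = exp(i*(s-t)), and sums of them are collapsed using the identity that for every m > 1 the m distinct m-th roots of unity sum to 0, e.g. 1 + exp(2*I*pi/3) + exp(-2*I*pi/3) = 0.)
Dimension check: dim(rho) = sum (mult * dim) = 3*1 + 0*1 + 2*1 + 1*3 = 8 = chi_rho(e) = 8.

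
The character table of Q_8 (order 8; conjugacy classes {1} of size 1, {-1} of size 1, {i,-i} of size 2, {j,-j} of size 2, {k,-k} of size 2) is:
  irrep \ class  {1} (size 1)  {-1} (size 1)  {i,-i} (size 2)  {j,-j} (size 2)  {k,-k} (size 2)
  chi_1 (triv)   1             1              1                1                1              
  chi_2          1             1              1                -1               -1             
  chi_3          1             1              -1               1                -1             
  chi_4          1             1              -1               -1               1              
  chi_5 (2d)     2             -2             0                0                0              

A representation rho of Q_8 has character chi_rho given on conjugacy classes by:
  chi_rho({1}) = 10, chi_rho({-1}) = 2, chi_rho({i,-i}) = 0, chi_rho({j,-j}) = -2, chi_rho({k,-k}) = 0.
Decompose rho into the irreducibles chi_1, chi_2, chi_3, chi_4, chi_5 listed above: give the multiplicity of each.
Multiplicities: chi_1: 1, chi_2: 2, chi_3: 1, chi_4: 2, chi_5: 2.

Justification: Use <chi_rho, chi> = (1/|G|) sum_C |C| * chi_rho(C) * conj(chi(C)) with |G| = 8 for each irreducible chi in the table:
  <chi_rho, chi_1> = (1/8)[1*(10)*conj(1) + 1*(2)*conj(1) + 2*(0)*conj(1) + 2*(-2)*conj(1) + 2*(0)*conj(1)]
      = (1/8)[(10) + (2) + (0) + (-4) + (0)] = 8/8 = 1
  <chi_rho, chi_2> = (1/8)[1*(10)*conj(1) + 1*(2)*conj(1) + 2*(0)*conj(1) + 2*(-2)*conj(-1) + 2*(0)*conj(-1)]
      = (1/8)[(10) + (2) + (0) + (4) + (0)] = 16/8 = 2
  <chi_rho, chi_3> = (1/8)[1*(10)*conj(1) + 1*(2)*conj(1) + 2*(0)*conj(-1) + 2*(-2)*conj(1) + 2*(0)*conj(-1)]
      = (1/8)[(10) + (2) + (0) + (-4) + (0)] = 8/8 = 1
  <chi_rho, chi_4> = (1/8)[1*(10)*conj(1) + 1*(2)*conj(1) + 2*(0)*conj(-1) + 2*(-2)*conj(-1) + 2*(0)*conj(1)]
      = (1/8)[(10) + (2) + (0) + (4) + (0)] = 16/8 = 2
  <chi_rho, chi_5> = (1/8)[1*(10)*conj(2) + 1*(2)*conj(-2) + 2*(0)*conj(0) + 2*(-2)*conj(0) + 2*(0)*conj(0)]
      = (1/8)[(20) + (-4) + (0) + (0) + (0)] = 16/8 = 2
Dimension check: dim(rho) = sum (mult * dim) = 1*1 + 2*1 + 1*1 + 2*1 + 2*2 = 10 = chi_rho(e) = 10.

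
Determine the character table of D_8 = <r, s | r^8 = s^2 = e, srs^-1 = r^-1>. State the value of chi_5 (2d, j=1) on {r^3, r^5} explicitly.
Conjugacy classes: {e} of size 1, {r^4} of size 1, {r^1, r^7} of size 2, {r^2, r^6} of size 2, {r^3, r^5} of size 2, {s, sr^2, ...} of size 4, {sr, sr^3, ...} of size 4.
Character table:
  irrep \ class              {e} (size 1)  {r^4} (size 1)  {r^1, r^7} (size 2)  {r^2, r^6} (size 2)  {r^3, r^5} (size 2)  {s, sr^2, ...} (size 4)  {sr, sr^3, ...} (size 4)
  chi_1 (triv)               1             1               1                    1                    1                    1                        1                       
  chi_2 (sign: r->1, s->-1)  1             1               1                    1                    1                    -1                       -1                      
  chi_3 (r->-1, s->1)        1             1               -1                   1                    -1                   1                        -1                      
  chi_4 (r->-1, s->-1)       1             1               -1                   1                    -1                   -1                       1                       
  chi_5 (2d, j=1)            2             -2              sqrt(2)              0                    -sqrt(2)             0                        0                       
  chi_6 (2d, j=2)            2             2               0                    -2                   0                    0                        0                       
  chi_7 (2d, j=3)            2             -2              -sqrt(2)             0                    sqrt(2)              0                        0                       

Spot check: chi_5 (2d, j=1) on {r^3, r^5} = -sqrt(2).

Explanation: D_8 has order 2*8 = 16 with 7 conjugacy classes, hence 7 irreducibles. Sum of squared dims 1 + 1 + 1 + 1 + 4 + 4 + 4 = 16 = |G|. Linear characters come from the abelianisation; the 2-dimensional irreps have character r^k -> 2*cos(2*pi*j*k/8), reflections -> 0.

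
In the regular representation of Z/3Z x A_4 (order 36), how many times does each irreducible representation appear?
Each irreducible V_i of dimension d_i appears with multiplicity d_i, i.e. rho_reg = (direct sum over all irreducibles V_i) d_i V_i. The irreducible dimensions for Z/3Z x A_4 are 1, 1, 1, 1, 1, 1, 1, 1, 1, 3, 3, 3: 9 irreducibles of dimension 1, each with multiplicity 1; 3 irreducibles of dimension 3, each with multiplicity 3. Total dimension 9*1*1 + 3*3*3 = 36 = |G|.

Solution. General theorem: in the regular representation of a finite group G, each irreducible appears with multiplicity equal to its dimension. Check: dim(rho_reg) = sum d_i^2 = 1 + 1 + 1 + 1 + 1 + 1 + 1 + 1 + 1 + 9 + 9 + 9 = 36 = |G|.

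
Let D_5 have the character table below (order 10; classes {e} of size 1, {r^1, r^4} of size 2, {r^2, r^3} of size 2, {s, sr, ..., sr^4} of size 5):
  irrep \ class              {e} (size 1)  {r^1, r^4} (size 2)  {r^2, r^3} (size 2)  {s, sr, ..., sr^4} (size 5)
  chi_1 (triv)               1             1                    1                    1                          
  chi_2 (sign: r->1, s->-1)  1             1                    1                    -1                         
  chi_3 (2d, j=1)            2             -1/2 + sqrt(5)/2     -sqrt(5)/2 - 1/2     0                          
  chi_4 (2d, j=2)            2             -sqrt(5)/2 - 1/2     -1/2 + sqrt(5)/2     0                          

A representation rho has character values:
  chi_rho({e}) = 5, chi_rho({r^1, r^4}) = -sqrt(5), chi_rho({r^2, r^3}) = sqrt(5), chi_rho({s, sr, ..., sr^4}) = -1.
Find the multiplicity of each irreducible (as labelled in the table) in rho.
Multiplicities: chi_1: 0, chi_2: 1, chi_3: 0, chi_4: 2.

Use <chi_rho, chi> = (1/|G|) sum_C |C| * chi_rho(C) * conj(chi(C)) with |G| = 10 for each irreducible chi in the table:
  <chi_rho, chi_1> = (1/10)[1*(5)*conj(1) + 2*(-sqrt(5))*conj(1) + 2*(sqrt(5))*conj(1) + 5*(-1)*conj(1)]
      = (1/10)[(5) + (-2*sqrt(5)) + (2*sqrt(5)) + (-5)] = 0/10 = 0
  <chi_rho, chi_2> = (1/10)[1*(5)*conj(1) + 2*(-sqrt(5))*conj(1) + 2*(sqrt(5))*conj(1) + 5*(-1)*conj(-1)]
      = (1/10)[(5) + (-2*sqrt(5)) + (2*sqrt(5)) + (5)] = 10/10 = 1
  <chi_rho, chi_3> = (1/10)[1*(5)*conj(2) + 2*(-sqrt(5))*conj(-1/2 + sqrt(5)/2) + 2*(sqrt(5))*conj(-sqrt(5)/2 - 1/2) + 5*(-1)*conj(0)]
      = (1/10)[(10) + (-5 + sqrt(5)) + (-5 - sqrt(5)) + (0)] = 0/10 = 0
  <chi_rho, chi_4> = (1/10)[1*(5)*conj(2) + 2*(-sqrt(5))*conj(-sqrt(5)/2 - 1/2) + 2*(sqrt(5))*conj(-1/2 + sqrt(5)/2) + 5*(-1)*conj(0)]
      = (1/10)[(10) + (sqrt(5) + 5) + (5 - sqrt(5)) + (0)] = 20/10 = 2
Dimension check: dim(rho) = sum (mult * dim) = 0*1 + 1*1 + 0*2 + 2*2 = 5 = chi_rho(e) = 5.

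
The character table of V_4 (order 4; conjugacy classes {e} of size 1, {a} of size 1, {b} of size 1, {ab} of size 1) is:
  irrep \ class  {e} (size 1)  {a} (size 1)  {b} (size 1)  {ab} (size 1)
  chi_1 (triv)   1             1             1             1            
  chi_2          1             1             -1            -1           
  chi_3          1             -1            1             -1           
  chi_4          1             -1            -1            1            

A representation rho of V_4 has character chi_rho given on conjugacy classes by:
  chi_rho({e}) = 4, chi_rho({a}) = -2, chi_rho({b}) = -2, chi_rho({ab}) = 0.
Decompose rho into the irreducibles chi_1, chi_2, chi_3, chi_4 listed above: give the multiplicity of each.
Multiplicities: chi_1: 0, chi_2: 1, chi_3: 1, chi_4: 2.

Why: Use <chi_rho, chi> = (1/|G|) sum_C |C| * chi_rho(C) * conj(chi(C)) with |G| = 4 for each irreducible chi in the table:
  <chi_rho, chi_1> = (1/4)[1*(4)*conj(1) + 1*(-2)*conj(1) + 1*(-2)*conj(1) + 1*(0)*conj(1)]
      = (1/4)[(4) + (-2) + (-2) + (0)] = 0/4 = 0
  <chi_rho, chi_2> = (1/4)[1*(4)*conj(1) + 1*(-2)*conj(1) + 1*(-2)*conj(-1) + 1*(0)*conj(-1)]
      = (1/4)[(4) + (-2) + (2) + (0)] = 4/4 = 1
  <chi_rho, chi_3> = (1/4)[1*(4)*conj(1) + 1*(-2)*conj(-1) + 1*(-2)*conj(1) + 1*(0)*conj(-1)]
      = (1/4)[(4) + (2) + (-2) + (0)] = 4/4 = 1
  <chi_rho, chi_4> = (1/4)[1*(4)*conj(1) + 1*(-2)*conj(-1) + 1*(-2)*conj(-1) + 1*(0)*conj(1)]
      = (1/4)[(4) + (2) + (2) + (0)] = 8/4 = 2
Dimension check: dim(rho) = sum (mult * dim) = 0*1 + 1*1 + 1*1 + 2*1 = 4 = chi_rho(e) = 4.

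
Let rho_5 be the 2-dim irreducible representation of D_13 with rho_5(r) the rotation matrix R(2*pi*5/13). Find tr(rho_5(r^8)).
chi_{rho_5}(r^8) = 2*cos(2*pi*5*8/13) = 2*cos(80*pi/13)

Why: rho_5(r^8) is rotation by angle 2*pi*5*8/13, whose trace is 2*cos(2*pi*5*8/13) = 2*cos(80*pi/13).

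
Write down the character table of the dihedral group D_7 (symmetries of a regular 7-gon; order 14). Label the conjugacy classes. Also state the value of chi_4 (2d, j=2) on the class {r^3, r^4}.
Conjugacy classes: {e} of size 1, {r^1, r^6} of size 2, {r^2, r^5} of size 2, {r^3, r^4} of size 2, {s, sr, ..., sr^6} of size 7.
Character table:
  irrep \ class              {e} (size 1)  {r^1, r^6} (size 2)  {r^2, r^5} (size 2)  {r^3, r^4} (size 2)  {s, sr, ..., sr^6} (size 7)
  chi_1 (triv)               1             1                    1                    1                    1                          
  chi_2 (sign: r->1, s->-1)  1             1                    1                    1                    -1                         
  chi_3 (2d, j=1)            2             2*cos(2*pi/7)        -2*cos(3*pi/7)       -2*cos(pi/7)         0                          
  chi_4 (2d, j=2)            2             -2*cos(3*pi/7)       -2*cos(pi/7)         2*cos(2*pi/7)        0                          
  chi_5 (2d, j=3)            2             -2*cos(pi/7)         2*cos(2*pi/7)        -2*cos(3*pi/7)       0                          

Spot check: chi_4 (2d, j=2) on {r^3, r^4} = 2*cos(2*pi/7).

Working: D_7 has order 2*7 = 14 with 5 conjugacy classes, hence 5 irreducibles. Sum of squared dims 1 + 1 + 4 + 4 + 4 = 14 = |G|. Linear characters come from the abelianisation; the 2-dimensional irreps have character r^k -> 2*cos(2*pi*j*k/7), reflections -> 0.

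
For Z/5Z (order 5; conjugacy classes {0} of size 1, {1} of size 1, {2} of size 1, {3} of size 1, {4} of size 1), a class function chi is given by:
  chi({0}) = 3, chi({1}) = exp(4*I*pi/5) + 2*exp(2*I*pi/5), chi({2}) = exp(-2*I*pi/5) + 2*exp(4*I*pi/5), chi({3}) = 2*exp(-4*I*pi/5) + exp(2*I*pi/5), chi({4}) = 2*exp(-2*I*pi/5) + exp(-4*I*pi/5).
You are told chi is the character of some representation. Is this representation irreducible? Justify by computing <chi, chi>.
Not irreducible (reducible): <chi, chi> = 5 > 1.

Argument: <chi, chi> = (1/|G|) sum_C |C| * |chi(C)|^2 = (1/5)[1*|3|^2 + 1*|exp(4*I*pi/5) + 2*exp(2*I*pi/5)|^2 + 1*|exp(-2*I*pi/5) + 2*exp(4*I*pi/5)|^2 + 1*|2*exp(-4*I*pi/5) + exp(2*I*pi/5)|^2 + 1*|2*exp(-2*I*pi/5) + exp(-4*I*pi/5)|^2]
  = (1/5)[(9) + (5 + 2*exp(-2*I*pi/5) + 2*exp(2*I*pi/5)) + (5 + 2*exp(-4*I*pi/5) + 2*exp(4*I*pi/5)) + (5 + 2*exp(-4*I*pi/5) + 2*exp(4*I*pi/5)) + (5 + 2*exp(-2*I*pi/5) + 2*exp(2*I*pi/5))] = 25/5 = 5.
(Exp terms are combined using exp(i*s)*conj(exp(i*t)) = exp(i*(s-t)), and sums of them are collapsed using the identity that for every m > 1 the m distinct m-th roots of unity sum to 0, e.g. 1 + exp(2*I*pi/3) + exp(-2*I*pi/3) = 0.)
A character is irreducible iff <chi, chi> = 1, so this representation is reducible.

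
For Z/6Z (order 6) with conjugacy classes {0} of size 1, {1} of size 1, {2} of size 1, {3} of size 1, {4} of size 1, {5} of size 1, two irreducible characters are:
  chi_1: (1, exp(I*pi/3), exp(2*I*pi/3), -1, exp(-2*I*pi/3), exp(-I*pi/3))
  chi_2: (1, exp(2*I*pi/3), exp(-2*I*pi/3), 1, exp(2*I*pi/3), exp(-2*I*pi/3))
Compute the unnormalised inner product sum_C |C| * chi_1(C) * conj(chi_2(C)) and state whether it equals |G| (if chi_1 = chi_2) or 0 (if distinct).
Sum = 0; so <chi_1, chi_2> = 0 (distinct irreducibles are orthogonal).

Reasoning: Compute term by term over conjugacy classes (|C| * chi_1(C) * conj(chi_2(C))):
  1*(1)*conj(1) + 1*(exp(I*pi/3))*conj(exp(2*I*pi/3)) + 1*(exp(2*I*pi/3))*conj(exp(-2*I*pi/3)) + 1*(-1)*conj(1) + 1*(exp(-2*I*pi/3))*conj(exp(2*I*pi/3)) + 1*(exp(-I*pi/3))*conj(exp(-2*I*pi/3))
  = (1) + (exp(-I*pi/3)) + (exp(-2*I*pi/3)) + (-1) + (exp(2*I*pi/3)) + (exp(I*pi/3))
  = 0.
(Exp terms are combined using exp(i*s)*conj(exp(i*t)) = exp(i*(s-t)), and sums of them are collapsed using the identity that for every m > 1 the m distinct m-th roots of unity sum to 0, e.g. 1 + exp(2*I*pi/3) + exp(-2*I*pi/3) = 0.)
Dividing by |G| = 6 gives 0/6 = 0, matching the row-orthogonality relation <chi_1, chi_2> = [chi_1 = chi_2].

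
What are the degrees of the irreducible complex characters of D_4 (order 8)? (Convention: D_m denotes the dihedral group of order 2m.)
Dimensions: 1, 1, 1, 1, 2

There are 5 irreducibles (= number of conjugacy classes). Their dimensions d_i satisfy sum d_i^2 = |G| = 8: 1 + 1 + 1 + 1 + 4 = 8.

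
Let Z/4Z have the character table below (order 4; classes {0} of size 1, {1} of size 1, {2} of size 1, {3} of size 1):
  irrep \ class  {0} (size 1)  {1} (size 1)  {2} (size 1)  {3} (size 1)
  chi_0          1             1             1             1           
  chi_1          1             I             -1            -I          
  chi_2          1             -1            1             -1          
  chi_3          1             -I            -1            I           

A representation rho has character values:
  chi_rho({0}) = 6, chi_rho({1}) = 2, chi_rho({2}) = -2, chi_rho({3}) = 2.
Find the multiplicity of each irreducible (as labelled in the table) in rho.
Multiplicities: chi_0: 2, chi_1: 2, chi_2: 0, chi_3: 2.

Derivation: Use <chi_rho, chi> = (1/|G|) sum_C |C| * chi_rho(C) * conj(chi(C)) with |G| = 4 for each irreducible chi in the table:
  <chi_rho, chi_0> = (1/4)[1*(6)*conj(1) + 1*(2)*conj(1) + 1*(-2)*conj(1) + 1*(2)*conj(1)]
      = (1/4)[(6) + (2) + (-2) + (2)] = 8/4 = 2
  <chi_rho, chi_1> = (1/4)[1*(6)*conj(1) + 1*(2)*conj(I) + 1*(-2)*conj(-1) + 1*(2)*conj(-I)]
      = (1/4)[(6) + (-2*I) + (2) + (2*I)] = 8/4 = 2
  <chi_rho, chi_2> = (1/4)[1*(6)*conj(1) + 1*(2)*conj(-1) + 1*(-2)*conj(1) + 1*(2)*conj(-1)]
      = (1/4)[(6) + (-2) + (-2) + (-2)] = 0/4 = 0
  <chi_rho, chi_3> = (1/4)[1*(6)*conj(1) + 1*(2)*conj(-I) + 1*(-2)*conj(-1) + 1*(2)*conj(I)]
      = (1/4)[(6) + (2*I) + (2) + (-2*I)] = 8/4 = 2
(Exp terms are combined using exp(i*s)*conj(exp(i*t)) = exp(i*(s-t)), and sums of them are collapsed using the identity that for every m > 1 the m distinct m-th roots of unity sum to 0, e.g. 1 + exp(2*I*pi/3) + exp(-2*I*pi/3) = 0.)
Dimension check: dim(rho) = sum (mult * dim) = 2*1 + 2*1 + 0*1 + 2*1 = 6 = chi_rho(e) = 6.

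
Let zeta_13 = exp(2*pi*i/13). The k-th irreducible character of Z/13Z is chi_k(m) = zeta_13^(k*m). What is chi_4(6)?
chi_4(6) = zeta_13^24 = exp(-4*I*pi/13)

chi_4(6) = zeta_13^(4*6) = zeta_13^24. Since zeta_13^13 = 1, this equals zeta_13^11 = exp(2*pi*i*11/13) = exp(-4*I*pi/13).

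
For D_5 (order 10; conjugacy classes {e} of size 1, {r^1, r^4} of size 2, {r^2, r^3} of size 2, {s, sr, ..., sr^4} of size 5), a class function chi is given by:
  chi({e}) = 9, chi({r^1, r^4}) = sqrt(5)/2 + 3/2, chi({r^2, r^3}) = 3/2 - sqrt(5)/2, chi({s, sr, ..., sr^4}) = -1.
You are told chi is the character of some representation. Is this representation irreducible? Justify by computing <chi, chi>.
Not irreducible (reducible): <chi, chi> = 10 > 1.

Proof sketch: <chi, chi> = (1/|G|) sum_C |C| * |chi(C)|^2 = (1/10)[1*|9|^2 + 2*|sqrt(5)/2 + 3/2|^2 + 2*|3/2 - sqrt(5)/2|^2 + 5*|-1|^2]
  = (1/10)[(81) + (3*sqrt(5) + 7) + (7 - 3*sqrt(5)) + (5)] = 100/10 = 10.
A character is irreducible iff <chi, chi> = 1, so this representation is reducible.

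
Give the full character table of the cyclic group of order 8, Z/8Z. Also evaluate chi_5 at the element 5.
Character table of Z/8Z (irreps indexed chi_0,...,chi_7 with chi_k(m) = zeta_8^(k*m), zeta_8 = exp(2*pi*i/8)):
  irrep \ class  {0} (size 1)  {1} (size 1)    {2} (size 1)  {3} (size 1)    {4} (size 1)  {5} (size 1)    {6} (size 1)  {7} (size 1)  
  chi_0          1             1               1             1               1             1               1             1             
  chi_1          1             exp(I*pi/4)     I             exp(3*I*pi/4)   -1            exp(-3*I*pi/4)  -I            exp(-I*pi/4)  
  chi_2          1             I               -1            -I              1             I               -1            -I            
  chi_3          1             exp(3*I*pi/4)   -I            exp(I*pi/4)     -1            exp(-I*pi/4)    I             exp(-3*I*pi/4)
  chi_4          1             -1              1             -1              1             -1              1             -1            
  chi_5          1             exp(-3*I*pi/4)  I             exp(-I*pi/4)    -1            exp(I*pi/4)     -I            exp(3*I*pi/4) 
  chi_6          1             -I              -1            I               1             -I              -1            I             
  chi_7          1             exp(-I*pi/4)    -I            exp(-3*I*pi/4)  -1            exp(3*I*pi/4)   I             exp(I*pi/4)   

Spot check: chi_5(5) = zeta_8^(5*5) = zeta_8^25 = exp(I*pi/4).

Proof sketch: Z/8Z is abelian, so all 8 irreducible complex representations are 1-dimensional. They are given by chi_k(m) = zeta_8^(k*m) for k = 0,...,7. Row orthogonality: sum_m chi_k(m) conj(chi_l(m)) = 8 * [k = l].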